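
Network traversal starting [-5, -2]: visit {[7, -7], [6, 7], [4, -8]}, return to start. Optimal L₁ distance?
54
(one optimal route: (-5, -2) → (6, 7) → (7, -7) → (4, -8) → (-5, -2))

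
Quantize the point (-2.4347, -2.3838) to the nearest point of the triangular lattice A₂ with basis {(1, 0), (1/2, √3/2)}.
(-2.5, -2.598)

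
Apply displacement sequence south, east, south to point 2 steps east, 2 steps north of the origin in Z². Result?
(3, 0)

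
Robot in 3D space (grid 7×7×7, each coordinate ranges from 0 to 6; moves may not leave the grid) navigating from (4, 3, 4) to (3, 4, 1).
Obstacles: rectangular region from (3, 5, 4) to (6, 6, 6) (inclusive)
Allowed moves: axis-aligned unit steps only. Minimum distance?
5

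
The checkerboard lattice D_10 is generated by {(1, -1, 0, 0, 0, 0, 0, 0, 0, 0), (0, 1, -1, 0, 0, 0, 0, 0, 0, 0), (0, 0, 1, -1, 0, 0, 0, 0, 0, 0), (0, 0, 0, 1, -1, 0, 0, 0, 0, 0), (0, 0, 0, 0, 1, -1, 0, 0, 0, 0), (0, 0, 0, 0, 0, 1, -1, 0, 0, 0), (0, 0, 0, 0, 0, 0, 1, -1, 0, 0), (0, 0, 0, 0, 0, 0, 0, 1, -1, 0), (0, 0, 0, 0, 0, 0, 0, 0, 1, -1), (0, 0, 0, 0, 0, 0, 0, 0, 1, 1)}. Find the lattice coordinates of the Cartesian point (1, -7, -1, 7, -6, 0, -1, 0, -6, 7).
b₁ - 6b₂ - 7b₃ - 6b₅ - 6b₆ - 7b₇ - 7b₈ - 10b₉ - 3b₁₀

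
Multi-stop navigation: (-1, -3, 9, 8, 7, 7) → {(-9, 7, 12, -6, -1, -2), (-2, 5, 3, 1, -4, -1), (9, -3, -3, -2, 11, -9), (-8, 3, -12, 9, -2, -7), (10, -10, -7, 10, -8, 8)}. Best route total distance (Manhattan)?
238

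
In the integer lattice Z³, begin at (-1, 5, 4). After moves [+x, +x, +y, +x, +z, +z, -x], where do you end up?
(1, 6, 6)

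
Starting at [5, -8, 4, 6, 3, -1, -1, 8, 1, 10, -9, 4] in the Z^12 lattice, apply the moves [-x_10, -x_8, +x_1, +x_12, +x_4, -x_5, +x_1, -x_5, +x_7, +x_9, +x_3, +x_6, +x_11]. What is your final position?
(7, -8, 5, 7, 1, 0, 0, 7, 2, 9, -8, 5)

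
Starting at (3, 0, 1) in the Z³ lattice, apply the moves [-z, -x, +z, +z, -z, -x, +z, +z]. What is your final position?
(1, 0, 3)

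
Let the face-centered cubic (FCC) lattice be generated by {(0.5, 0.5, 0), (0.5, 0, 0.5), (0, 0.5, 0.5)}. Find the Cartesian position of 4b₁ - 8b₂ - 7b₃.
(-2, -1.5, -7.5)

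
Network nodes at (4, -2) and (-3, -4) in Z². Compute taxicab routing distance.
9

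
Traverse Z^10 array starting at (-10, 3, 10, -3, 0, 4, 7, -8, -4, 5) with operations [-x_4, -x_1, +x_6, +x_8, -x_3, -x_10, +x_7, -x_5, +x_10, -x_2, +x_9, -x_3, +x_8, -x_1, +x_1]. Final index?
(-11, 2, 8, -4, -1, 5, 8, -6, -3, 5)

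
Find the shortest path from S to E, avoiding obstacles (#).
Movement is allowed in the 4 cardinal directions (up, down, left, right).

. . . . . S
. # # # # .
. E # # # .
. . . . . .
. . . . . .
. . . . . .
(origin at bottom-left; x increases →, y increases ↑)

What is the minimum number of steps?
8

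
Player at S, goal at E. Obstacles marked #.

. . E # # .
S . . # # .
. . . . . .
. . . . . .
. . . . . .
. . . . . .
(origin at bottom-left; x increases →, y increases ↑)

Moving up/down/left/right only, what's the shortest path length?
3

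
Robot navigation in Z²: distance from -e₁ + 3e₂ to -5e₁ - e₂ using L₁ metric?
8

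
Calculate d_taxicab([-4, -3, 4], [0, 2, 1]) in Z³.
12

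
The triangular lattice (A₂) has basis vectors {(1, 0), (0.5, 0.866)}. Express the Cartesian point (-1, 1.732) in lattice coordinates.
-2b₁ + 2b₂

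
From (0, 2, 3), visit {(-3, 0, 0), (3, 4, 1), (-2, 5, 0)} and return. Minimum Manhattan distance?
28
(one optimal route: (0, 2, 3) → (-3, 0, 0) → (-2, 5, 0) → (3, 4, 1) → (0, 2, 3))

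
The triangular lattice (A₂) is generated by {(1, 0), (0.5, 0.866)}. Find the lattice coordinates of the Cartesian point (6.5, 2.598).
5b₁ + 3b₂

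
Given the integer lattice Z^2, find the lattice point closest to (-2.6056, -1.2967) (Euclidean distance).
(-3, -1)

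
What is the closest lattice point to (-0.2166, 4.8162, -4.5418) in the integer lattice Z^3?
(0, 5, -5)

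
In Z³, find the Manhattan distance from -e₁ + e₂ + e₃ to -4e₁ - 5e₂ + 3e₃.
11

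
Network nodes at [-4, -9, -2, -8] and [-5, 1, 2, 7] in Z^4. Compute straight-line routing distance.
18.4932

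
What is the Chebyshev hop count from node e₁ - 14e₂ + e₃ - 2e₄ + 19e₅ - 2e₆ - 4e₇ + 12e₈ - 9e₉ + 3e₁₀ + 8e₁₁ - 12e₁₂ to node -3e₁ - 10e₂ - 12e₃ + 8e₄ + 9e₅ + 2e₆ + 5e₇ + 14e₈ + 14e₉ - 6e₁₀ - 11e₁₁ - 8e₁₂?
23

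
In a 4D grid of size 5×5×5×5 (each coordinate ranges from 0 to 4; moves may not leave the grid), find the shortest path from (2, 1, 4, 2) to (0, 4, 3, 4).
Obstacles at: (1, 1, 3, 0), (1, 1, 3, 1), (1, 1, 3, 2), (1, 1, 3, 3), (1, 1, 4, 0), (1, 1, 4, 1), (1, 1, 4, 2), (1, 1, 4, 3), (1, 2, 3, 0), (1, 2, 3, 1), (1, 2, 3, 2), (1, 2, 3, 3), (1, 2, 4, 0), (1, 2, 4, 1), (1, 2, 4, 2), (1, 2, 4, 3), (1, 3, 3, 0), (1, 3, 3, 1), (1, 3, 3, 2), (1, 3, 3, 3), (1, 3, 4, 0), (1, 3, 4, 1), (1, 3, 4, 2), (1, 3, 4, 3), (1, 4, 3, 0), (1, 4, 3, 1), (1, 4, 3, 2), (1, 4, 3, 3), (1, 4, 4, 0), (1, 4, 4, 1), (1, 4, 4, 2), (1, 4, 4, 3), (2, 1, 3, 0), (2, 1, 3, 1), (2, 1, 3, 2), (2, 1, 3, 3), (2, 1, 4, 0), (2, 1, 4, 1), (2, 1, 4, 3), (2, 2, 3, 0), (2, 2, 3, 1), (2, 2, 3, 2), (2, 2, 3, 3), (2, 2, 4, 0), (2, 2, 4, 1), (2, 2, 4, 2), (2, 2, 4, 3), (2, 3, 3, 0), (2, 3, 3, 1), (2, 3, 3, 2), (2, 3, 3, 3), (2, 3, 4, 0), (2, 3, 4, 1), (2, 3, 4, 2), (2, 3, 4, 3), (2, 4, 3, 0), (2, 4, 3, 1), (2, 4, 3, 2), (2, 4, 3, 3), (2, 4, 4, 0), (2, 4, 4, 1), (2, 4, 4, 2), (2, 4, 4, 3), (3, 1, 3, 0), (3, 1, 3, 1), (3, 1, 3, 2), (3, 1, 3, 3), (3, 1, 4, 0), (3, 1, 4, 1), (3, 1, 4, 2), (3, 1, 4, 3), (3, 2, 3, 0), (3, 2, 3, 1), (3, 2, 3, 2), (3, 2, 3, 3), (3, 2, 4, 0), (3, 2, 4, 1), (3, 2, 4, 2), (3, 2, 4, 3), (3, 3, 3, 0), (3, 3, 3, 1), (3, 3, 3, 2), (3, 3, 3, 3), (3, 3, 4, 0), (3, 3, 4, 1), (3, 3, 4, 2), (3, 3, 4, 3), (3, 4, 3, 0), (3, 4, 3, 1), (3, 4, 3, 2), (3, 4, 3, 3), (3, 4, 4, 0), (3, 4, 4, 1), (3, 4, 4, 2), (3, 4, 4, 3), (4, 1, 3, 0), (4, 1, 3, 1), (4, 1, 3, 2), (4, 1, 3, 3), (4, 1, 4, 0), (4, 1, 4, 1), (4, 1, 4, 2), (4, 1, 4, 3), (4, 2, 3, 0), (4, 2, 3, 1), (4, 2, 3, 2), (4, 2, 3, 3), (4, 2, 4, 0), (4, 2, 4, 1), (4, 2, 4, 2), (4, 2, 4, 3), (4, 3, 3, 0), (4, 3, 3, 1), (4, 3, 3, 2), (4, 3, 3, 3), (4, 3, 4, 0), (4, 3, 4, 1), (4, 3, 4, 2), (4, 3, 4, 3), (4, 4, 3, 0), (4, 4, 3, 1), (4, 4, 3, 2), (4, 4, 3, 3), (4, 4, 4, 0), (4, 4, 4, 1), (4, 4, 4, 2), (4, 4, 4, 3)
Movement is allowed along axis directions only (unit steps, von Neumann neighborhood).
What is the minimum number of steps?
10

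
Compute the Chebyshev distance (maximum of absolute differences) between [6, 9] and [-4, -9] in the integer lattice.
18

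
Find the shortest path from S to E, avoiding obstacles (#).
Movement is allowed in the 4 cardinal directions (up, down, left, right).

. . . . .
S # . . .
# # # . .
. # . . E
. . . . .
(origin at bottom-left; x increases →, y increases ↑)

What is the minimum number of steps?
8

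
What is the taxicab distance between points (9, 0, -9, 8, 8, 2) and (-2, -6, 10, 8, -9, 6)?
57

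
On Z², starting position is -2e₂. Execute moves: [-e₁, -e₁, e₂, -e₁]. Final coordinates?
(-3, -1)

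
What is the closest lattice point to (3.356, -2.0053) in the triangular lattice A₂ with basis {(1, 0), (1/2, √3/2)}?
(3, -1.732)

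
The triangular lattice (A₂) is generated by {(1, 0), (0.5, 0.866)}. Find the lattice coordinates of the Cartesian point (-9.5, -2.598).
-8b₁ - 3b₂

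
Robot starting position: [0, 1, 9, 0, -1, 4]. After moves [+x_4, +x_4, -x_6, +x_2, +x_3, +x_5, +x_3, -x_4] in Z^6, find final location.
(0, 2, 11, 1, 0, 3)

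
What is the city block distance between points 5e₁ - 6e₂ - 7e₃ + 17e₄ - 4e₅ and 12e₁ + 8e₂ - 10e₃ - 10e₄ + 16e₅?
71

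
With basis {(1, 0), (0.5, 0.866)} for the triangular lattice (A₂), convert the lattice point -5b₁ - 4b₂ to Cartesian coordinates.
(-7, -3.464)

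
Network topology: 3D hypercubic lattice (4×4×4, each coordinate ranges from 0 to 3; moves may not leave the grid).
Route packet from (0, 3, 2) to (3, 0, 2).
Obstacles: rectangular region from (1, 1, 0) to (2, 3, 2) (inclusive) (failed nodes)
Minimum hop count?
6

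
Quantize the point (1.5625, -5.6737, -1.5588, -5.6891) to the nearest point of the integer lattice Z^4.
(2, -6, -2, -6)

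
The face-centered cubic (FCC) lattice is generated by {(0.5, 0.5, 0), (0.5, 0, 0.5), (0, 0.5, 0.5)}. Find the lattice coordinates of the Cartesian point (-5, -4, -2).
-7b₁ - 3b₂ - b₃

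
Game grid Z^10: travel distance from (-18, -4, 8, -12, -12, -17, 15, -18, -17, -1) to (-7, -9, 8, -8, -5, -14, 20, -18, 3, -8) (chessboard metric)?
20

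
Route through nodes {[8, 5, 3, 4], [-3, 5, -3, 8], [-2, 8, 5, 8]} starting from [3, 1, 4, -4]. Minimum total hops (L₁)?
49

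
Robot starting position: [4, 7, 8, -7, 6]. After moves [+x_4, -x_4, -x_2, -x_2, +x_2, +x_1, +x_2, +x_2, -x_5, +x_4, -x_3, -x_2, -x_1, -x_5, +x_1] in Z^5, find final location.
(5, 7, 7, -6, 4)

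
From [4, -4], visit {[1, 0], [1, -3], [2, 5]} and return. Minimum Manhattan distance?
24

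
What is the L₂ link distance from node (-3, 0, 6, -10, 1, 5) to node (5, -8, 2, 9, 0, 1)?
22.8473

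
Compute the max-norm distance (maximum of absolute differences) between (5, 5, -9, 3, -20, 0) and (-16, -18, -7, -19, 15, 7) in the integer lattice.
35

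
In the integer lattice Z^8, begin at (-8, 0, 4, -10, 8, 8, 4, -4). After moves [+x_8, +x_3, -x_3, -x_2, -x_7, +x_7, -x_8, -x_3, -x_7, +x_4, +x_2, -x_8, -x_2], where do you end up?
(-8, -1, 3, -9, 8, 8, 3, -5)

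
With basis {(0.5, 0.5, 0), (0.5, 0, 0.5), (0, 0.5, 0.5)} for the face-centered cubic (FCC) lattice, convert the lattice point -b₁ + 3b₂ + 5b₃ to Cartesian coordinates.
(1, 2, 4)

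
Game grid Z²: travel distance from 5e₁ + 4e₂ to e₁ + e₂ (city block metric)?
7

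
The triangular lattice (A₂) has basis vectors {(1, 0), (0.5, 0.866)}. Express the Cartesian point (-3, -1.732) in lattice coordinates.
-2b₁ - 2b₂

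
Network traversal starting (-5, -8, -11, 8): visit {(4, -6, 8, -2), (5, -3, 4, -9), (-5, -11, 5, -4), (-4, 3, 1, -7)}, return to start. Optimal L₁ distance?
124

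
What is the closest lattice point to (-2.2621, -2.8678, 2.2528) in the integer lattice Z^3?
(-2, -3, 2)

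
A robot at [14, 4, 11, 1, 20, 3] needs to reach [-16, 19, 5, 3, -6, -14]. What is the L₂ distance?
46.1519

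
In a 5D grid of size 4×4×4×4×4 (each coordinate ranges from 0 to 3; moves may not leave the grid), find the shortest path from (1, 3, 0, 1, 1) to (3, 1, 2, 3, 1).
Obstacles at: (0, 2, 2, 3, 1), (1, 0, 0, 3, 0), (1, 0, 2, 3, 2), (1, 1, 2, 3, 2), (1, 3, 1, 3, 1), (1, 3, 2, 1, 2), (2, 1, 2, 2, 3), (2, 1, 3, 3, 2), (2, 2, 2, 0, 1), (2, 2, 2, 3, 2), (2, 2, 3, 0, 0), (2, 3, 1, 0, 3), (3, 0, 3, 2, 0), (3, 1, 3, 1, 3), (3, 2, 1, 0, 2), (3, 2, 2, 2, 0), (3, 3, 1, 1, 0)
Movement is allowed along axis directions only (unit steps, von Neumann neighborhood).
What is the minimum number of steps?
8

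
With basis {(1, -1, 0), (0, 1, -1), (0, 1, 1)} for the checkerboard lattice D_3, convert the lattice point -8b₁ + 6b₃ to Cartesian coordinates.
(-8, 14, 6)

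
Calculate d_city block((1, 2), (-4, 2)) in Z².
5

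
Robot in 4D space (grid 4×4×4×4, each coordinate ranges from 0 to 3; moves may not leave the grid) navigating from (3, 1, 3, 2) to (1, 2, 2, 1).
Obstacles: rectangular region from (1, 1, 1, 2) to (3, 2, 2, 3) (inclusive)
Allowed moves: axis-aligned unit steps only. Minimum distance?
5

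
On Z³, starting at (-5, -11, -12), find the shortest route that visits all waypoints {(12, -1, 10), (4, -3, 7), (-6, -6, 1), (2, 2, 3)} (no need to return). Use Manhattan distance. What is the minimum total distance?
61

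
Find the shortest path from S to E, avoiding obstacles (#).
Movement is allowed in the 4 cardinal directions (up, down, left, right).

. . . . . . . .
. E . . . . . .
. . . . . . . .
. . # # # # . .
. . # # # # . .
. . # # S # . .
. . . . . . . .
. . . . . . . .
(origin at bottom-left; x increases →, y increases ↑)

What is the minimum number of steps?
9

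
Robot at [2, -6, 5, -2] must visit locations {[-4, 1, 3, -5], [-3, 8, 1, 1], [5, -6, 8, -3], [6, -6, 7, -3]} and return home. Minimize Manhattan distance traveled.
74
(one optimal route: (2, -6, 5, -2) → (-3, 8, 1, 1) → (-4, 1, 3, -5) → (5, -6, 8, -3) → (6, -6, 7, -3) → (2, -6, 5, -2))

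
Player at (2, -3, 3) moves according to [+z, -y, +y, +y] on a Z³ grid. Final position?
(2, -2, 4)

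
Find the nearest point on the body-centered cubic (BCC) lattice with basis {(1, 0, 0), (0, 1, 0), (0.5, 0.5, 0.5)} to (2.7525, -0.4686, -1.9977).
(3, 0, -2)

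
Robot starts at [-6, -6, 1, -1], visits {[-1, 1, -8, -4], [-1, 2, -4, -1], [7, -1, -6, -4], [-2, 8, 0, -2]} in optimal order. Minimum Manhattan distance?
52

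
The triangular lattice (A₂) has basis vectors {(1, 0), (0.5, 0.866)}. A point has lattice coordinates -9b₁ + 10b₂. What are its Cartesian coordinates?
(-4, 8.66)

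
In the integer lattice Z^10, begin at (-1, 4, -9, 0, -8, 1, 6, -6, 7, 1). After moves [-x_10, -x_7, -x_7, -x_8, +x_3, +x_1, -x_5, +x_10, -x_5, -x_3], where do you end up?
(0, 4, -9, 0, -10, 1, 4, -7, 7, 1)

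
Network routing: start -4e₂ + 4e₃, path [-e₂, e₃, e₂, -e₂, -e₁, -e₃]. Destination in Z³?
(-1, -5, 4)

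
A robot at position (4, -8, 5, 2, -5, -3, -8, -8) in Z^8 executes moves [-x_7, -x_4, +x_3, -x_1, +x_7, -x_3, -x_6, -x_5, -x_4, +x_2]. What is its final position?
(3, -7, 5, 0, -6, -4, -8, -8)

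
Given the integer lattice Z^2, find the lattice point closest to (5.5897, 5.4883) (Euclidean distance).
(6, 5)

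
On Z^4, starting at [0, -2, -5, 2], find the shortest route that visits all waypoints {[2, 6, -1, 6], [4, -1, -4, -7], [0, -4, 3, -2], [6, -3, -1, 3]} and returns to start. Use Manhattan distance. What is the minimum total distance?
84
(one optimal route: (0, -2, -5, 2) → (2, 6, -1, 6) → (6, -3, -1, 3) → (4, -1, -4, -7) → (0, -4, 3, -2) → (0, -2, -5, 2))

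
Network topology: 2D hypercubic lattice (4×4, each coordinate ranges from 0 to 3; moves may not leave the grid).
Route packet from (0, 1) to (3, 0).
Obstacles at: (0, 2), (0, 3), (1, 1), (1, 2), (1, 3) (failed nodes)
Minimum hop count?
4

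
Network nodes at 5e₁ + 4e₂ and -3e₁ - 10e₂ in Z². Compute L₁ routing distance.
22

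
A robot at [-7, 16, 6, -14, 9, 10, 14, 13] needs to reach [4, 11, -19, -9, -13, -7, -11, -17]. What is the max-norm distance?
30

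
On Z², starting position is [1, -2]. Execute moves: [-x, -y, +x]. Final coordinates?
(1, -3)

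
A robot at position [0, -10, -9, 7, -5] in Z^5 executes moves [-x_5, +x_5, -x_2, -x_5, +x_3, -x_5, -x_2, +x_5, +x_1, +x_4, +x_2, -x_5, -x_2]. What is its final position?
(1, -12, -8, 8, -7)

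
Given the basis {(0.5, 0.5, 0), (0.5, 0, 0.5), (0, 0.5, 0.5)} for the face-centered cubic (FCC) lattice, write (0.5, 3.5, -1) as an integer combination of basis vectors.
5b₁ - 4b₂ + 2b₃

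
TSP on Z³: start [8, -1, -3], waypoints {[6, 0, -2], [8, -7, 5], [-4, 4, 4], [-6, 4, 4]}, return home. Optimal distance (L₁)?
66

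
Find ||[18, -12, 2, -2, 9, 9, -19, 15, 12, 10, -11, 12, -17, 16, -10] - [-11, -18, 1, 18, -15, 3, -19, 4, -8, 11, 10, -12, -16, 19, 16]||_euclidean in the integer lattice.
64.1483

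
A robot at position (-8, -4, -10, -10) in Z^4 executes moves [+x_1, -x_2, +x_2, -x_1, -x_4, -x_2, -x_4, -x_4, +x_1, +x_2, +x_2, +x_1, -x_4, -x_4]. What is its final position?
(-6, -3, -10, -15)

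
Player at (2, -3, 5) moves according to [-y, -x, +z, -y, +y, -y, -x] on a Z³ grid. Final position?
(0, -5, 6)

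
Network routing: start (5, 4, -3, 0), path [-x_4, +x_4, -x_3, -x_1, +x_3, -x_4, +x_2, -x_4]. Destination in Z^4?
(4, 5, -3, -2)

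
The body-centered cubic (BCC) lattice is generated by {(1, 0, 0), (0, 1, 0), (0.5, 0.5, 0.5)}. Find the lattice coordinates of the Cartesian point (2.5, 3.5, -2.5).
5b₁ + 6b₂ - 5b₃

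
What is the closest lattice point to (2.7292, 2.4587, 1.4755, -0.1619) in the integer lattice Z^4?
(3, 2, 1, 0)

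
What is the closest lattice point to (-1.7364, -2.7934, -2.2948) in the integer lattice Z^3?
(-2, -3, -2)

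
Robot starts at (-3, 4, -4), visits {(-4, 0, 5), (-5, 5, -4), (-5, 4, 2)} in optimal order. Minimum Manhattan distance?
18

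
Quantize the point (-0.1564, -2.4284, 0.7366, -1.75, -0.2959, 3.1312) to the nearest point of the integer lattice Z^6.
(0, -2, 1, -2, 0, 3)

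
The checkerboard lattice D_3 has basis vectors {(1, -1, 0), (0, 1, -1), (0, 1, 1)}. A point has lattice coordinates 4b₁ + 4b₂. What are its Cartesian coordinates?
(4, 0, -4)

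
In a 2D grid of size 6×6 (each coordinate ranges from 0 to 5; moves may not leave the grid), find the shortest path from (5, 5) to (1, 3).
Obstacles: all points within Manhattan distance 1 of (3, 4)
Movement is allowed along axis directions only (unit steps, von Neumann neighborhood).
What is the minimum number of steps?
8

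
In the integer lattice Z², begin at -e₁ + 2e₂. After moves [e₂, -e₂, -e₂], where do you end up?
(-1, 1)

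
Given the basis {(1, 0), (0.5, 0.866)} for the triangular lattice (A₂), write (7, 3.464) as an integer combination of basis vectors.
5b₁ + 4b₂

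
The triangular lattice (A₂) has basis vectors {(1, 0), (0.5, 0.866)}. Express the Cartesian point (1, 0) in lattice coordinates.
b₁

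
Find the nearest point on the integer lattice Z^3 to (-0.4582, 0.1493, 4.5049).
(0, 0, 5)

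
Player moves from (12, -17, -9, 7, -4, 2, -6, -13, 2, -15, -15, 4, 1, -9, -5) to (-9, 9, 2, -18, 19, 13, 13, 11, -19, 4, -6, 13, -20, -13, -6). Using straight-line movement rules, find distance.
69.7997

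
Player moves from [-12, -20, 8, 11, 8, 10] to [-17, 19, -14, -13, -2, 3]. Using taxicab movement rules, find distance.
107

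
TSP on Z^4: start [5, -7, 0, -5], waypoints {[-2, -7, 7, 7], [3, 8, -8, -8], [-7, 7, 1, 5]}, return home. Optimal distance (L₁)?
114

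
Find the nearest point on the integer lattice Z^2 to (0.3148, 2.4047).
(0, 2)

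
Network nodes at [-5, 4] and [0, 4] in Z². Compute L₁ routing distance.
5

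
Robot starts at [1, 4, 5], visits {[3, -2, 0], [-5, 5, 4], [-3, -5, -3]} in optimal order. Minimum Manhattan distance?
39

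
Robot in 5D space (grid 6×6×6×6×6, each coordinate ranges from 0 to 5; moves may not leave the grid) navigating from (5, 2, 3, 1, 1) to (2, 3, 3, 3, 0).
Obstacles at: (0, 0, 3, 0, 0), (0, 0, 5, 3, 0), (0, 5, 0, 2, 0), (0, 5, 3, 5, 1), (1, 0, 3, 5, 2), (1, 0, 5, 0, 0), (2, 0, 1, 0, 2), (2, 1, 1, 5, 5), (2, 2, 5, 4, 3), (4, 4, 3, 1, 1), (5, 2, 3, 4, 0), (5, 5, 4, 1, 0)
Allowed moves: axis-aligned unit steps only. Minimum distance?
7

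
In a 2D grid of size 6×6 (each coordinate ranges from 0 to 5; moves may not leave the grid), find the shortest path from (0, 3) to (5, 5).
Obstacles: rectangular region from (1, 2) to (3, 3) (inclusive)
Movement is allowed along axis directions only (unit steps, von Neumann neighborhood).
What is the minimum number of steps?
7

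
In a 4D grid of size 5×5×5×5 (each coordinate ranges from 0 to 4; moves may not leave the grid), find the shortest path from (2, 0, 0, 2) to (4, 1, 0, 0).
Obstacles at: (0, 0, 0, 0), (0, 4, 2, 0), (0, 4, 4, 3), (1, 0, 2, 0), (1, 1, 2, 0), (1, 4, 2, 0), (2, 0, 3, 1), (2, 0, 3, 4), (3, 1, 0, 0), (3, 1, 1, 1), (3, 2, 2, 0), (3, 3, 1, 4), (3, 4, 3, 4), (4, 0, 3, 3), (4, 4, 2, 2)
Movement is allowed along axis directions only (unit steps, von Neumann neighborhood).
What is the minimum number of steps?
5
(one shortest path: (2, 0, 0, 2) → (3, 0, 0, 2) → (4, 0, 0, 2) → (4, 1, 0, 2) → (4, 1, 0, 1) → (4, 1, 0, 0))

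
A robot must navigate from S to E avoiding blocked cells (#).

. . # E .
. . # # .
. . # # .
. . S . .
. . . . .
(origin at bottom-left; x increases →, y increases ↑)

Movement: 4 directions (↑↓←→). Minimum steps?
6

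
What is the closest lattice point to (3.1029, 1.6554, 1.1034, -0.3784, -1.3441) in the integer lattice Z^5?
(3, 2, 1, 0, -1)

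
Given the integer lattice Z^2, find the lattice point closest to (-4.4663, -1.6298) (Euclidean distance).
(-4, -2)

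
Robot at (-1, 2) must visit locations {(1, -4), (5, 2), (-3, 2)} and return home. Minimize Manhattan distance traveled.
28
(one optimal route: (-1, 2) → (1, -4) → (5, 2) → (-3, 2) → (-1, 2))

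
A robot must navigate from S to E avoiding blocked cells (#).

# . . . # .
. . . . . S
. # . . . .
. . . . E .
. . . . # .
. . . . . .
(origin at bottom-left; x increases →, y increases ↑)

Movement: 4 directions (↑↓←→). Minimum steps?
3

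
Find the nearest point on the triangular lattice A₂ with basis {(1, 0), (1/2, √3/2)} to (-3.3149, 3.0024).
(-3.5, 2.598)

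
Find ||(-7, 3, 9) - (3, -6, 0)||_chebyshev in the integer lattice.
10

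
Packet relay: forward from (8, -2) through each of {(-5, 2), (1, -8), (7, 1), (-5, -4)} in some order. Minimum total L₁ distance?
33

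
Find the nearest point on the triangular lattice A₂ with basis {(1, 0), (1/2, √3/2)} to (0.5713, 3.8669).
(0.5, 4.33)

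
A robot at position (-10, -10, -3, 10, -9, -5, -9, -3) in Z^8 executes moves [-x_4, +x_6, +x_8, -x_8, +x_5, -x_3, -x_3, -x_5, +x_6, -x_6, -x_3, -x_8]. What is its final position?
(-10, -10, -6, 9, -9, -4, -9, -4)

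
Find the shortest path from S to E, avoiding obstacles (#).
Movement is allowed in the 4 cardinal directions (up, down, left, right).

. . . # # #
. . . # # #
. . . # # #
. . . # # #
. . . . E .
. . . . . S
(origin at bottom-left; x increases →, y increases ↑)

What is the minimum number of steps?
2
(one shortest path: (5, 0) → (4, 0) → (4, 1))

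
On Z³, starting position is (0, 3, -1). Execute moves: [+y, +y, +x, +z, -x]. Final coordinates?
(0, 5, 0)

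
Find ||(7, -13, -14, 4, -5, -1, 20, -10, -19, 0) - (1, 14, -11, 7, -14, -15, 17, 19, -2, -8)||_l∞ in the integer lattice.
29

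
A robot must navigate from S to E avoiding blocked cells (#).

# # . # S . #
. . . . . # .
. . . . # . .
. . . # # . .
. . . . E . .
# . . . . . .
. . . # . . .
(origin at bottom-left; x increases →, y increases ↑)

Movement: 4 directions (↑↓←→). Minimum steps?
8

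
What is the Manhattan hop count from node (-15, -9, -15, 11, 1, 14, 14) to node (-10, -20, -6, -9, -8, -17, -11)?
110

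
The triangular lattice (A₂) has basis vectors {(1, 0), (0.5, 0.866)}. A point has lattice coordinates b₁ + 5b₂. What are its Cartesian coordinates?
(3.5, 4.33)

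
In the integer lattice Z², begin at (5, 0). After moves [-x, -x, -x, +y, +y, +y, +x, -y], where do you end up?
(3, 2)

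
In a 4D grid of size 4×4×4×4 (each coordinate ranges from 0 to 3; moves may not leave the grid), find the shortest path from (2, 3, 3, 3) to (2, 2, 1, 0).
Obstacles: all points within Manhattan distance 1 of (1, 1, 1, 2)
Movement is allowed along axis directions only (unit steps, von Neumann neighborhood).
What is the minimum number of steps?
6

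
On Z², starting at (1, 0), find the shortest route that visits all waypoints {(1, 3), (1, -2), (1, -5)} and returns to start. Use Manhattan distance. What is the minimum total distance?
16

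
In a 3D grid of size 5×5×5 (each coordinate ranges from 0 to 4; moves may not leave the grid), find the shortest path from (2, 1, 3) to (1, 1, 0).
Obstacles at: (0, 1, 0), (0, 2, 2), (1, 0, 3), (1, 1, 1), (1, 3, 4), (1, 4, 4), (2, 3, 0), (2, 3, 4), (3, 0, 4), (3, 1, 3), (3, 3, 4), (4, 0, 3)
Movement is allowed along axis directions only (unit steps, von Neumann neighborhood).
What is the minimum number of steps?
4
(one shortest path: (2, 1, 3) → (2, 1, 2) → (2, 1, 1) → (2, 1, 0) → (1, 1, 0))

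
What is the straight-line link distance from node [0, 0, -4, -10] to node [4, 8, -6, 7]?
19.3132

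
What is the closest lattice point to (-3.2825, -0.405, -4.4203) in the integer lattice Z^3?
(-3, 0, -4)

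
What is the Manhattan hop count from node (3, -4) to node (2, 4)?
9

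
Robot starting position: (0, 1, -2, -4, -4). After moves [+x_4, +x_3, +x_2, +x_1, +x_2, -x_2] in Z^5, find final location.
(1, 2, -1, -3, -4)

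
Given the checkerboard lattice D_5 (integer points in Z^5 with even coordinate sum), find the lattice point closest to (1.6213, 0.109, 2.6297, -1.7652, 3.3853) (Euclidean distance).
(2, 0, 3, -2, 3)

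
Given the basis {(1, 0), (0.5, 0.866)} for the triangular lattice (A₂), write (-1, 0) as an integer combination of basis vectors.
-b₁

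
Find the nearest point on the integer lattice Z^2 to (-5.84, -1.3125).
(-6, -1)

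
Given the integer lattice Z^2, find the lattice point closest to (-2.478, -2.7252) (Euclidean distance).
(-2, -3)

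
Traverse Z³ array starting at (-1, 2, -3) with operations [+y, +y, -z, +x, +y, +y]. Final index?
(0, 6, -4)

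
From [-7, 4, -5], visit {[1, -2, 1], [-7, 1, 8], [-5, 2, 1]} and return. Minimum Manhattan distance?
54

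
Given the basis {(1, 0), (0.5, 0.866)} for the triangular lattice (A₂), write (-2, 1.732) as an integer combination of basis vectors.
-3b₁ + 2b₂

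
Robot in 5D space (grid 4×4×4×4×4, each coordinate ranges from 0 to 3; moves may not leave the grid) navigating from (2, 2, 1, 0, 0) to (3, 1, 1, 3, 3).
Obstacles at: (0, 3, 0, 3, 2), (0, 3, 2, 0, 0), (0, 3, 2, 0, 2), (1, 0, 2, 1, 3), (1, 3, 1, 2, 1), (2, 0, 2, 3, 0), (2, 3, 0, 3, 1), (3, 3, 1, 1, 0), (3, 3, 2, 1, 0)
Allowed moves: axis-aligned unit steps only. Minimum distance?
8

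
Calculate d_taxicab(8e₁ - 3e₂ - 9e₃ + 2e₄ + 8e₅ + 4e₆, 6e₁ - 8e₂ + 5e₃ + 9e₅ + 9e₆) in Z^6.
29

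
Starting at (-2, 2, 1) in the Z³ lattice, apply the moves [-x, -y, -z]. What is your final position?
(-3, 1, 0)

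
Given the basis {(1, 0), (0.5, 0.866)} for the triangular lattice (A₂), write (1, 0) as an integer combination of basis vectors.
b₁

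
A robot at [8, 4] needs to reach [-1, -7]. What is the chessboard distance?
11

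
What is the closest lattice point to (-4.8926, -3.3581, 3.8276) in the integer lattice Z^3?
(-5, -3, 4)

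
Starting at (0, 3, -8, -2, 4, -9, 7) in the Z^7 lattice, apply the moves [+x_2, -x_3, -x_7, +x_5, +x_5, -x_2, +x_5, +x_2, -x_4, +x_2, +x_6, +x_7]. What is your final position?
(0, 5, -9, -3, 7, -8, 7)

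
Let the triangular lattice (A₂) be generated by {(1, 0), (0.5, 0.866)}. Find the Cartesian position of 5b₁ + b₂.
(5.5, 0.866)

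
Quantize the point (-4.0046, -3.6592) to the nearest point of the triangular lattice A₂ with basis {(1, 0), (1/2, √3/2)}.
(-4, -3.464)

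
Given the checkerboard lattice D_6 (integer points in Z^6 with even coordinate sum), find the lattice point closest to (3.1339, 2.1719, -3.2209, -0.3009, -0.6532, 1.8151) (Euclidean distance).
(3, 2, -3, 0, 0, 2)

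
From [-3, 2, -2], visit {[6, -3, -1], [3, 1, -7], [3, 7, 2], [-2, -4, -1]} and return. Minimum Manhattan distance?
60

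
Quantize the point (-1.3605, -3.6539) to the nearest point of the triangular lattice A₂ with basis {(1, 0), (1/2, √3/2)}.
(-1, -3.464)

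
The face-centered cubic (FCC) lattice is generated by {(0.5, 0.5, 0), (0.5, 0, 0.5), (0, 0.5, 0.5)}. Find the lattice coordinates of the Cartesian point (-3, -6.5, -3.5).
-6b₁ - 7b₃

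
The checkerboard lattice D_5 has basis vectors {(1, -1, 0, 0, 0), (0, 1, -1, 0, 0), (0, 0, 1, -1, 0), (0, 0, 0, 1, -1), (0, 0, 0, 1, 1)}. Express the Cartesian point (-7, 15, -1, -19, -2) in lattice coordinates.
-7b₁ + 8b₂ + 7b₃ - 5b₄ - 7b₅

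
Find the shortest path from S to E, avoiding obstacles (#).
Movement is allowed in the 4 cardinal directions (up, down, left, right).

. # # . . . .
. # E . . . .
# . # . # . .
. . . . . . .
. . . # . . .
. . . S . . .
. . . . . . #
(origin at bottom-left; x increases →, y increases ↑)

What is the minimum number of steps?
7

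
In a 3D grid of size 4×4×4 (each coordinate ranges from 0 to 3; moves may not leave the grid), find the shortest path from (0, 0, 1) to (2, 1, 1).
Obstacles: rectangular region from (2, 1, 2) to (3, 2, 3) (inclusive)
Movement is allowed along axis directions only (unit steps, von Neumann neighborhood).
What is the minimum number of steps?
3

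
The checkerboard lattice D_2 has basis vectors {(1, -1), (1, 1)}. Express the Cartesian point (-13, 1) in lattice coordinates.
-7b₁ - 6b₂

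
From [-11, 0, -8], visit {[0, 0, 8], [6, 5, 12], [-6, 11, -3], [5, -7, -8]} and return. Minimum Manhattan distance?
120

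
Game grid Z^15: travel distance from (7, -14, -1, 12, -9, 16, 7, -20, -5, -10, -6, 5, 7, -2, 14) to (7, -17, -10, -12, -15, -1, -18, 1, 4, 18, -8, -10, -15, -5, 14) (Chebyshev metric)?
28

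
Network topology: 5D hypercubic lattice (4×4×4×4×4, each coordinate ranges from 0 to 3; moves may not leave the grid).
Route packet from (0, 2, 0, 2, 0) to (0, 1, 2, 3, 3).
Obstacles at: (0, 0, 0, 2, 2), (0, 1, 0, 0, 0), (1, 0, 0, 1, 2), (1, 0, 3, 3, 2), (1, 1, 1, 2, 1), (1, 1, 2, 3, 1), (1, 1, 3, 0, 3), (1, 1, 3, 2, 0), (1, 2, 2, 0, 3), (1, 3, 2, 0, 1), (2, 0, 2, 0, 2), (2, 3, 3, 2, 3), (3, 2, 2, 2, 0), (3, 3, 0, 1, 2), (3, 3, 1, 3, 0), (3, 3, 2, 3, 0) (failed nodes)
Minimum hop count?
7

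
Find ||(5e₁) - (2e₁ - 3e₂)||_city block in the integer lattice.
6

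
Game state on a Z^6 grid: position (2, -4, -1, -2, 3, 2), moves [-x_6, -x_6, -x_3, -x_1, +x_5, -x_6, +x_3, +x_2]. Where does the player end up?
(1, -3, -1, -2, 4, -1)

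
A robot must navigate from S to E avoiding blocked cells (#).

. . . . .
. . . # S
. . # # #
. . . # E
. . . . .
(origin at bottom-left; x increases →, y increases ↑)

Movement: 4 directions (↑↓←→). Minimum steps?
12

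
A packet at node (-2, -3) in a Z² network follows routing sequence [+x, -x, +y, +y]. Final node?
(-2, -1)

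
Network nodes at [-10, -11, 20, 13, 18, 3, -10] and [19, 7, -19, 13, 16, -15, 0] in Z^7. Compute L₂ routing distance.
55.8032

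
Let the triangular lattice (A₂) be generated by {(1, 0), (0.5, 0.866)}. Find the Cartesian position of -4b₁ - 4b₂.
(-6, -3.464)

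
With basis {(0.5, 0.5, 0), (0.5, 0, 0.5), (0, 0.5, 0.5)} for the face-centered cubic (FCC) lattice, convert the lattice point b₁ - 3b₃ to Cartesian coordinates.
(0.5, -1, -1.5)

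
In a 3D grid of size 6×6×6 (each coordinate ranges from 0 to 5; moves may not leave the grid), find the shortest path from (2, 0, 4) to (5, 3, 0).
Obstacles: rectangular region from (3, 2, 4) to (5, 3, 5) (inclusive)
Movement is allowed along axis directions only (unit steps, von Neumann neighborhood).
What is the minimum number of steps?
10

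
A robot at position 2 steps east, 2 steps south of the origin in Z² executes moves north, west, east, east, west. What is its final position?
(2, -1)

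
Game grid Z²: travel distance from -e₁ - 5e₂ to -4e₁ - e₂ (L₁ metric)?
7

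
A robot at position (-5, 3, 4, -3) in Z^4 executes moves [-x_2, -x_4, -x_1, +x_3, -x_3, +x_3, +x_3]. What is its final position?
(-6, 2, 6, -4)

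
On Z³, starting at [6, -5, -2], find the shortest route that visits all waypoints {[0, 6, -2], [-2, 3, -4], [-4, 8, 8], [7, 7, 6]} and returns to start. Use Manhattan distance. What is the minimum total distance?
76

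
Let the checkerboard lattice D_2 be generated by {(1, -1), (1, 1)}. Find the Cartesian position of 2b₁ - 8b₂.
(-6, -10)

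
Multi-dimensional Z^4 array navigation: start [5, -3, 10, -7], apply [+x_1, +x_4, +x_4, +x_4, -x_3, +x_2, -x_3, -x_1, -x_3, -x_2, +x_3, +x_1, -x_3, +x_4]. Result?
(6, -3, 7, -3)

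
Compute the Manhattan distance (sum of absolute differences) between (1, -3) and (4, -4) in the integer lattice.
4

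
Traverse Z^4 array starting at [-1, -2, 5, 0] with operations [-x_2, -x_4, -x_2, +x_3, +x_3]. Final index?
(-1, -4, 7, -1)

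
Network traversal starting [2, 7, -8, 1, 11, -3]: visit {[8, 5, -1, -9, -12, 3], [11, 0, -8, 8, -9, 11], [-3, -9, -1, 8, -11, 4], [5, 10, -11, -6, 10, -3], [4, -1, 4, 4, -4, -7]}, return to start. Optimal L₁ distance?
234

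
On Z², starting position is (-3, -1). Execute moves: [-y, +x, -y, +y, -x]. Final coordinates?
(-3, -2)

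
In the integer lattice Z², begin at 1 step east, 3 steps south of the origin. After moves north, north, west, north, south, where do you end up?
(0, -1)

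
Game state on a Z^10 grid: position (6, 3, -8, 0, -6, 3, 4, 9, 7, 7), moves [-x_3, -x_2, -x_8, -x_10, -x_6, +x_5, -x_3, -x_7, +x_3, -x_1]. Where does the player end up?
(5, 2, -9, 0, -5, 2, 3, 8, 7, 6)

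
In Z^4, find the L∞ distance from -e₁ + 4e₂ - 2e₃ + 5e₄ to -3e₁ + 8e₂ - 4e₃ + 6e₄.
4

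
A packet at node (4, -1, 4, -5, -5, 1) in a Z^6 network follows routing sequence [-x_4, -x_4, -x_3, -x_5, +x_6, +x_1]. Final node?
(5, -1, 3, -7, -6, 2)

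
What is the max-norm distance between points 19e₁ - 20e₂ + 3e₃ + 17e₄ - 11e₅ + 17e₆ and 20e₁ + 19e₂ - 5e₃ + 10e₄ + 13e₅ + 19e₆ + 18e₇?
39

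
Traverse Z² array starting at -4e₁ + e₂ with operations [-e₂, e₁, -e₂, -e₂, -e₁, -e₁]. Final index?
(-5, -2)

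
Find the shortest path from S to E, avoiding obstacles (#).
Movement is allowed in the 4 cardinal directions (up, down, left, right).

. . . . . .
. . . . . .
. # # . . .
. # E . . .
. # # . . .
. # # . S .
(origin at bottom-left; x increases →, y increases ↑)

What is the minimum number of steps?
4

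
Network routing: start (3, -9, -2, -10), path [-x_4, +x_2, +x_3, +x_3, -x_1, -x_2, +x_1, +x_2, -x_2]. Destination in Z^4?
(3, -9, 0, -11)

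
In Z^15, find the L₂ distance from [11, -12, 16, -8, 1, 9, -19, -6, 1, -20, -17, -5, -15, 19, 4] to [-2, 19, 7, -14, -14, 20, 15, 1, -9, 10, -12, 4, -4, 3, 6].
65.4599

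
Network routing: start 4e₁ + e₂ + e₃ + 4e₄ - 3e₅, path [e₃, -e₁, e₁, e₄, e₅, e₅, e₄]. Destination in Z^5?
(4, 1, 2, 6, -1)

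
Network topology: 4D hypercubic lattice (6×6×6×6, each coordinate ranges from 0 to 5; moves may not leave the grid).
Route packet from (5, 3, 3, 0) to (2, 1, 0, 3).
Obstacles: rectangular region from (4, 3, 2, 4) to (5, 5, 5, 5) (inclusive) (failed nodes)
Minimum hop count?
11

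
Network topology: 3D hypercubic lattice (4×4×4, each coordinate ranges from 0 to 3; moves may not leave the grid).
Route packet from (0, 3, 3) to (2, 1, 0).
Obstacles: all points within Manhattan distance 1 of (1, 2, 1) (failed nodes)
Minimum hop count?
7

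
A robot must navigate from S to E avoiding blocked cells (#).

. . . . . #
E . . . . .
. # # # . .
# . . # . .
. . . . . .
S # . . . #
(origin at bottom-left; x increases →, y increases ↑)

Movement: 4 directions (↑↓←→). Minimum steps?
12
(one shortest path: (0, 0) → (0, 1) → (1, 1) → (2, 1) → (3, 1) → (4, 1) → (4, 2) → (4, 3) → (4, 4) → (3, 4) → (2, 4) → (1, 4) → (0, 4))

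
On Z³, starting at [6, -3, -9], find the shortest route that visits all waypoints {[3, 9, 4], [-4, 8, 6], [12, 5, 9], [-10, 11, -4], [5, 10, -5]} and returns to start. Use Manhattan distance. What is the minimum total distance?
114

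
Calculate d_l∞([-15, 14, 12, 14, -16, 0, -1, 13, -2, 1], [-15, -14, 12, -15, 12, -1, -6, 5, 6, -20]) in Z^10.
29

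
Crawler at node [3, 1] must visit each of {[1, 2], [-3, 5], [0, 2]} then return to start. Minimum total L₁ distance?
20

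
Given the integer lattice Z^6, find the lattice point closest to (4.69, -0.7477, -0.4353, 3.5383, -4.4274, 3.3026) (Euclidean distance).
(5, -1, 0, 4, -4, 3)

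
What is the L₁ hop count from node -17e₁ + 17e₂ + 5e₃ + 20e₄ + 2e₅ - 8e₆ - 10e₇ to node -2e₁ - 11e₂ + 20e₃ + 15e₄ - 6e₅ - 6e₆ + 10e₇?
93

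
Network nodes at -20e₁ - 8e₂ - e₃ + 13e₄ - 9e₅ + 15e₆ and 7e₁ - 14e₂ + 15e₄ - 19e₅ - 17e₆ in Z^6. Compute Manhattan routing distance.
78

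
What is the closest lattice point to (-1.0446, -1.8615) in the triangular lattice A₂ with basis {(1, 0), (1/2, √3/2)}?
(-1, -1.732)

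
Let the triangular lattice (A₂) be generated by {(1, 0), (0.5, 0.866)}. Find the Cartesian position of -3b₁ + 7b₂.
(0.5, 6.062)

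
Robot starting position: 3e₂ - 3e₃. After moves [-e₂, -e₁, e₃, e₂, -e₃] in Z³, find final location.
(-1, 3, -3)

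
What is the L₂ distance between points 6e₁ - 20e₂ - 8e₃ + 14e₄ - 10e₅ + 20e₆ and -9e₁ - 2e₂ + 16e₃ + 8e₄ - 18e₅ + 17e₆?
35.1283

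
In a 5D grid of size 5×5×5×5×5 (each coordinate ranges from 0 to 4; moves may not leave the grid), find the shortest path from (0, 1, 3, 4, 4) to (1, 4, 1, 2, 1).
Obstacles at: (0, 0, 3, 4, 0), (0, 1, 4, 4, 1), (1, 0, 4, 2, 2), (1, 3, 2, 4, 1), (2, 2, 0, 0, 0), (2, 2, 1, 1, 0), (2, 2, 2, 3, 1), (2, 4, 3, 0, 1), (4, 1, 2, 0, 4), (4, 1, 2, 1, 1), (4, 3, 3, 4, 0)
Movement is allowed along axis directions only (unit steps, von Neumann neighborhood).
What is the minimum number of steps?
11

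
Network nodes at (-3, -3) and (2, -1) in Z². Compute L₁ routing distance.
7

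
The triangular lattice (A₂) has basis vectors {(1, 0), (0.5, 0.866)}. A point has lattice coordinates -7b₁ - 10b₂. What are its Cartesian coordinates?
(-12, -8.66)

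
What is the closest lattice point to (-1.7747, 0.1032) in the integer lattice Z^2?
(-2, 0)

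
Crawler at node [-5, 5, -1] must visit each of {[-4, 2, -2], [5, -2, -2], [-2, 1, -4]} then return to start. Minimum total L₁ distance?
40
(one optimal route: (-5, 5, -1) → (-4, 2, -2) → (5, -2, -2) → (-2, 1, -4) → (-5, 5, -1))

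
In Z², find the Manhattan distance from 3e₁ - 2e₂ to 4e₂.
9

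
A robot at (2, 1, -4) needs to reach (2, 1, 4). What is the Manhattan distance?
8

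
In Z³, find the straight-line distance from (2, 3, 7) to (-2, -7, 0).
12.8452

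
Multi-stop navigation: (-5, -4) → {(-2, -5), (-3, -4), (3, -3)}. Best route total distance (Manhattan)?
11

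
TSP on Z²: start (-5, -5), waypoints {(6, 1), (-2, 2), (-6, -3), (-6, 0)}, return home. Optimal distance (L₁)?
38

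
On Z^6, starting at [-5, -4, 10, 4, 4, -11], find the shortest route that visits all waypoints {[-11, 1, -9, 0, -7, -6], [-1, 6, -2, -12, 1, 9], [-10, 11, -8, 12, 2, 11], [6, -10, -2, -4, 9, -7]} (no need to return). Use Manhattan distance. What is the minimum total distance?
198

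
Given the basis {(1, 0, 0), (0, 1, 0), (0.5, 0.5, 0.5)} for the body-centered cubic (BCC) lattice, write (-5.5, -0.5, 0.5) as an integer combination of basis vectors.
-6b₁ - b₂ + b₃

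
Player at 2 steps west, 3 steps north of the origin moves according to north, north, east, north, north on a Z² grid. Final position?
(-1, 7)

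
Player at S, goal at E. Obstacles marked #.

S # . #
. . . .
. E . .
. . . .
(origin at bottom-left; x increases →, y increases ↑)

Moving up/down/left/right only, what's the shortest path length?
3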